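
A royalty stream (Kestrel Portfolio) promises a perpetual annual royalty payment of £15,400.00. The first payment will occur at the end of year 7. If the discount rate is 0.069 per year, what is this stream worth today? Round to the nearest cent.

£149556.54

Value at end of year 6: C / r = £15,400.00 / 0.069 = £223,188.4058
Discount to today: PV = £223,188.4058 / (1 + 0.069)^6 = £223,188.4058 / 1.492335 = £149,556.54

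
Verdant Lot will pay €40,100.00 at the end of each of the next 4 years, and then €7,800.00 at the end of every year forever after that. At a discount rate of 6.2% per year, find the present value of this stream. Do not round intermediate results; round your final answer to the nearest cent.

PV of 4-year annuity: €40,100.00 × [1 − (1+0.062)^−4] / 0.062 = 138316.74229
Perpetuity value at year 4: €7,800.00 / 0.062 = 125806.45161
PV of perpetuity: 125806.45161 / (1+0.062)^4 = 98901.94812
Total PV = 138316.74229 + 98901.94812 = 237218.69042

€237218.69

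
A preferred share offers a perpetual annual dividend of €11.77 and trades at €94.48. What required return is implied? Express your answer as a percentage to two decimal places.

P = C/r ⇒ r = C/P = €11.77/€94.48 = 0.124577

12.46%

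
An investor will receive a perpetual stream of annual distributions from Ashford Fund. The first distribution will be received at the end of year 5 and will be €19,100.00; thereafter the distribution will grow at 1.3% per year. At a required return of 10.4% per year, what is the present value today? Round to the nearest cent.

Value at end of year 4: C₁ / (r − g) = €19,100.00 / (0.104 − 0.013) = €209,890.1099
Discount to today: PV = €209,890.1099 / (1 + 0.104)^4 = €209,890.1099 / 1.485512 = €141,291.38

€141291.38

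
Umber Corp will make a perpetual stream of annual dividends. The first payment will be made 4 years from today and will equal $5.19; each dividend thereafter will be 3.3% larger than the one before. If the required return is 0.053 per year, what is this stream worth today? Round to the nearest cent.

Value at end of year 3: C₁ / (r − g) = $5.19 / (0.053 − 0.033) = $259.5000
Discount to today: PV = $259.5000 / (1 + 0.053)^3 = $259.5000 / 1.167576 = $222.26

$222.26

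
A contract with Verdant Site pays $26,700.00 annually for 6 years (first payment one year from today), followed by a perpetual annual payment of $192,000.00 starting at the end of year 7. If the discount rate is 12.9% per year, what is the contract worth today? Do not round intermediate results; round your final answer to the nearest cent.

$825732.84

PV of 6-year annuity: $26,700.00 × [1 − (1+0.129)^−6] / 0.129 = 107032.47435
Perpetuity value at year 6: $192,000.00 / 0.129 = 1488372.09302
PV of perpetuity: 1488372.09302 / (1+0.129)^6 = 718700.36738
Total PV = 107032.47435 + 718700.36738 = 825732.84172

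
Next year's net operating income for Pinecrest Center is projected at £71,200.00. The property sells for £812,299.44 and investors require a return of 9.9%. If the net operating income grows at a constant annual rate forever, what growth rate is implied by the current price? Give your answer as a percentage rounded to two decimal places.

1.13%

P = D₁/(r−g) ⇒ g = r − D₁/P = 0.099 − £71,200.00/£812,299.44 = 0.011348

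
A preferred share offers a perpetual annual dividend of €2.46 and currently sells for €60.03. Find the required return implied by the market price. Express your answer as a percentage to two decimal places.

4.10%

P = C/r ⇒ r = C/P = €2.46/€60.03 = 0.040980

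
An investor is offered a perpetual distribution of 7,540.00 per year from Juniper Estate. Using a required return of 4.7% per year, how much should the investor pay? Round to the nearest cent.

160425.53

Level perpetuity: PV = C / r = 7,540.00 / 0.047 = 160,425.53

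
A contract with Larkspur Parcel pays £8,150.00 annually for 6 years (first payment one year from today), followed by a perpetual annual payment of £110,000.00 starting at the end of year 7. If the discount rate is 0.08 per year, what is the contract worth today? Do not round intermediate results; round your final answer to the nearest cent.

PV of 6-year annuity: £8,150.00 × [1 − (1+0.08)^−6] / 0.08 = 37676.46926
Perpetuity value at year 6: £110,000.00 / 0.08 = 1375000.00000
PV of perpetuity: 1375000.00000 / (1+0.08)^6 = 866483.23696
Total PV = 37676.46926 + 866483.23696 = 904159.70623

£904159.71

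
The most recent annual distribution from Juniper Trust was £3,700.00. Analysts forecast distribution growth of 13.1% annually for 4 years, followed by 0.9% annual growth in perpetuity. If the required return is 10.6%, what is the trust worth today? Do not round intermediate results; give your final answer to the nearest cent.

£57742.77

D_1 = 4184.70000
D_2 = 4732.89570
D_3 = 5352.90504
D_4 = 6054.13560
Terminal value at year 4: TV = D_4×(1+g_2)/(r−g_2) = 6108.62282/0.097 = 62975.49296
P_0 = D_1/(1+r)^1 + D_2/(1+r)^2 + D_3/(1+r)^3 + D_4/(1+r)^4 + TV/(1+r)^4
    = 3783.63472 + 3869.15992 + 3956.61832 + 4046.05364 + 42087.30022 = 57742.76682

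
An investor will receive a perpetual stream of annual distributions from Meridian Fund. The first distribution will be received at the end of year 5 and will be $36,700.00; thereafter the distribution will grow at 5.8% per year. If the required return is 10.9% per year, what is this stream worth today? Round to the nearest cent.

Value at end of year 4: C₁ / (r − g) = $36,700.00 / (0.109 − 0.058) = $719,607.8431
Discount to today: PV = $719,607.8431 / (1 + 0.109)^4 = $719,607.8431 / 1.512607 = $475,740.04

$475740.04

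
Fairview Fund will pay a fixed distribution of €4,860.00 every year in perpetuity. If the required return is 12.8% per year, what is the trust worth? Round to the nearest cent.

Level perpetuity: PV = C / r = €4,860.00 / 0.128 = €37,968.75

€37968.75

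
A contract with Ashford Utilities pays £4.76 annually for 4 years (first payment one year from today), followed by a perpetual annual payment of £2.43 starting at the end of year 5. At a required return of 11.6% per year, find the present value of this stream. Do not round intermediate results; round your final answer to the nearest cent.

PV of 4-year annuity: £4.76 × [1 − (1+0.116)^−4] / 0.116 = 14.58043
Perpetuity value at year 4: £2.43 / 0.116 = 20.94828
PV of perpetuity: 20.94828 / (1+0.116)^4 = 13.50490
Total PV = 14.58043 + 13.50490 = 28.08534

£28.09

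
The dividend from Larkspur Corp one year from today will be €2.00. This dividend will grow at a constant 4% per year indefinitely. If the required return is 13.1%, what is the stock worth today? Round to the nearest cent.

Growing perpetuity: P = D₁ / (r − g) = €2.0000 / (0.131 − 0.04) = €21.98

€21.98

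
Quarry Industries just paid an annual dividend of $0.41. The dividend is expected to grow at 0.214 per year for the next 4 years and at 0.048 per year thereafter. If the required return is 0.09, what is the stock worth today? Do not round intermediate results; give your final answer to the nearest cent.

$17.90

D_1 = 0.49774
D_2 = 0.60426
D_3 = 0.73357
D_4 = 0.89055
Terminal value at year 4: TV = D_4×(1+g_2)/(r−g_2) = 0.93330/0.042 = 22.22136
P_0 = D_1/(1+r)^1 + D_2/(1+r)^2 + D_3/(1+r)^3 + D_4/(1+r)^4 + TV/(1+r)^4
    = 0.45664 + 0.50859 + 0.56645 + 0.63089 + 15.74217 = 17.90474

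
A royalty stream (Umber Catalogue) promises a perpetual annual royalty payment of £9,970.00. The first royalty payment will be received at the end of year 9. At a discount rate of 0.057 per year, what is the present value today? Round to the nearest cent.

Value at end of year 8: C / r = £9,970.00 / 0.057 = £174,912.2807
Discount to today: PV = £174,912.2807 / (1 + 0.057)^8 = £174,912.2807 / 1.558116 = £112,258.80

£112258.80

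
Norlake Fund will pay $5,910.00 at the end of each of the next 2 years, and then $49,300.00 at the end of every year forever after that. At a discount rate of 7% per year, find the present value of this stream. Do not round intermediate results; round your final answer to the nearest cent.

$625835.81

PV of 2-year annuity: $5,910.00 × [1 − (1+0.07)^−2] / 0.07 = 10685.38737
Perpetuity value at year 2: $49,300.00 / 0.07 = 704285.71429
PV of perpetuity: 704285.71429 / (1+0.07)^2 = 615150.41863
Total PV = 10685.38737 + 615150.41863 = 625835.80600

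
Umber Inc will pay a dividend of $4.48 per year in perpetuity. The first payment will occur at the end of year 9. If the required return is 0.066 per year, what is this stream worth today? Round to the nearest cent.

$40.71

Value at end of year 8: C / r = $4.48 / 0.066 = $67.8788
Discount to today: PV = $67.8788 / (1 + 0.066)^8 = $67.8788 / 1.667468 = $40.71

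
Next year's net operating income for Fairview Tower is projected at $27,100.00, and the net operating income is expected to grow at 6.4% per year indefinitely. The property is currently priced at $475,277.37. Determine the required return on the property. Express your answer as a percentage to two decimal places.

12.10%

P = D₁/(r − g) ⇒ r = D₁/P + g = $27,100.0000/$475,277.37 + 0.064 = 0.057019 + 0.064 = 0.121019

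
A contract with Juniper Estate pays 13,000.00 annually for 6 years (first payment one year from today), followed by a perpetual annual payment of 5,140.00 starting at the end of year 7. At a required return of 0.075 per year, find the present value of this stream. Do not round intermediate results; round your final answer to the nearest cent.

105426.97

PV of 6-year annuity: 13,000.00 × [1 − (1+0.075)^−6] / 0.075 = 61020.00347
Perpetuity value at year 6: 5,140.00 / 0.075 = 68533.33333
PV of perpetuity: 68533.33333 / (1+0.075)^6 = 44406.96273
Total PV = 61020.00347 + 44406.96273 = 105426.96620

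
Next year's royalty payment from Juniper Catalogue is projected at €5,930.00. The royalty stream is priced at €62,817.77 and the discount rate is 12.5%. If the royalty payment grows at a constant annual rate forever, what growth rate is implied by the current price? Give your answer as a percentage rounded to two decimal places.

P = D₁/(r−g) ⇒ g = r − D₁/P = 0.125 − €5,930.00/€62,817.77 = 0.030600

3.06%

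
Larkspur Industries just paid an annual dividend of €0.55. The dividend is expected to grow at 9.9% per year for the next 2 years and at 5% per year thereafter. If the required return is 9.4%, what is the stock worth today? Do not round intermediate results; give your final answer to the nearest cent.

€14.35

D_1 = 0.60445
D_2 = 0.66429
Terminal value at year 2: TV = D_2×(1+g_2)/(r−g_2) = 0.69751/0.044 = 15.85239
P_0 = D_1/(1+r)^1 + D_2/(1+r)^2 + TV/(1+r)^2
    = 0.55251 + 0.55504 + 13.24525 = 14.35280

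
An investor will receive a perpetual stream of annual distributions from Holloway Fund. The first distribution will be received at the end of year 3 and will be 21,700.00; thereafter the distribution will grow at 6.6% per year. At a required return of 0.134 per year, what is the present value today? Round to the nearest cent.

Value at end of year 2: C₁ / (r − g) = 21,700.00 / (0.134 − 0.066) = 319,117.6471
Discount to today: PV = 319,117.6471 / (1 + 0.134)^2 = 319,117.6471 / 1.285956 = 248,155.96

248155.96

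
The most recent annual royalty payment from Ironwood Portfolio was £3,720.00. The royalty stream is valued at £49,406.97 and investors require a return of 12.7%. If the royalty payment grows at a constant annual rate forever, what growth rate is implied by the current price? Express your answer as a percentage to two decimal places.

4.81%

P = D₀(1+g)/(r−g) ⇒ P(r−g) = D₀(1+g) ⇒ g(P+D₀) = P·r − D₀
g = (P·r − D₀)/(P + D₀) = (£49,406.97×0.127 − £3,720.00) / (£49,406.97 + £3,720.00) = 0.048086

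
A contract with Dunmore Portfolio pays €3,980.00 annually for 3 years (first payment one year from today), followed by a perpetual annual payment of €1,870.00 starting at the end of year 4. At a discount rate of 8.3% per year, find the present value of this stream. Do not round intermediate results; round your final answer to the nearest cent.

PV of 3-year annuity: €3,980.00 × [1 − (1+0.083)^−3] / 0.083 = 10201.57655
Perpetuity value at year 3: €1,870.00 / 0.083 = 22530.12048
PV of perpetuity: 22530.12048 / (1+0.083)^3 = 17736.91743
Total PV = 10201.57655 + 17736.91743 = 27938.49398

€27938.49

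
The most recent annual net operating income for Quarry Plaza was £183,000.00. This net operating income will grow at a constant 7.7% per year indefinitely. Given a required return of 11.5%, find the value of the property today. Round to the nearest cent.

£5186605.26

D₁ = D₀ × (1 + g) = £183,000.00 × 1.077 = £197,091.0000
Growing perpetuity: P = D₁ / (r − g) = £197,091.0000 / (0.115 − 0.077) = £5,186,605.26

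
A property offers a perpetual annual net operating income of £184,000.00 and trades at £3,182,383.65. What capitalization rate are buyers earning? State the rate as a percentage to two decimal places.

P = C/r ⇒ r = C/P = £184,000.00/£3,182,383.65 = 0.057818

5.78%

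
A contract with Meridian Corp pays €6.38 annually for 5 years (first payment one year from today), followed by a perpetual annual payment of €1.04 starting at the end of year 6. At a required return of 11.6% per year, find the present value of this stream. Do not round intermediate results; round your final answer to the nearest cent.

€28.41

PV of 5-year annuity: €6.38 × [1 − (1+0.116)^−5] / 0.116 = 23.22821
Perpetuity value at year 5: €1.04 / 0.116 = 8.96552
PV of perpetuity: 8.96552 / (1+0.116)^5 = 5.17910
Total PV = 23.22821 + 5.17910 = 28.40731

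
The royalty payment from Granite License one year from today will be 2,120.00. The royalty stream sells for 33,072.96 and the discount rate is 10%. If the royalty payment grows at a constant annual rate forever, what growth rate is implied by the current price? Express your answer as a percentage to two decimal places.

3.59%

P = D₁/(r−g) ⇒ g = r − D₁/P = 0.1 − 2,120.00/33,072.96 = 0.035899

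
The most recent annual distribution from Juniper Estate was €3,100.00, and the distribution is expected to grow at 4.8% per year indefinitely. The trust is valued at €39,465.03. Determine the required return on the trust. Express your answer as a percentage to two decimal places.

13.03%

D₁ = €3,100.00 × 1.048 = €3,248.8000
P = D₁/(r − g) ⇒ r = D₁/P + g = €3,248.8000/€39,465.03 + 0.048 = 0.082321 + 0.048 = 0.130321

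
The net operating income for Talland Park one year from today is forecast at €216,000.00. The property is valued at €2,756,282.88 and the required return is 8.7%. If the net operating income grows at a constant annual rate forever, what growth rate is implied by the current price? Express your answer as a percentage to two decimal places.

P = D₁/(r−g) ⇒ g = r − D₁/P = 0.087 − €216,000.00/€2,756,282.88 = 0.008634

0.86%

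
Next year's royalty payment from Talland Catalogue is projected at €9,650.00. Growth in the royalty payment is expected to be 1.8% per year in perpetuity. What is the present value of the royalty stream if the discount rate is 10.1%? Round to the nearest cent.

€116265.06

Growing perpetuity: P = D₁ / (r − g) = €9,650.0000 / (0.101 − 0.018) = €116,265.06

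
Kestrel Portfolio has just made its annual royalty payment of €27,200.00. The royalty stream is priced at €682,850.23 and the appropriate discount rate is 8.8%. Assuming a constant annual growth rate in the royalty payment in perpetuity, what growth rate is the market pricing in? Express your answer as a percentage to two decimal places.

4.63%

P = D₀(1+g)/(r−g) ⇒ P(r−g) = D₀(1+g) ⇒ g(P+D₀) = P·r − D₀
g = (P·r − D₀)/(P + D₀) = (€682,850.23×0.088 − €27,200.00) / (€682,850.23 + €27,200.00) = 0.046322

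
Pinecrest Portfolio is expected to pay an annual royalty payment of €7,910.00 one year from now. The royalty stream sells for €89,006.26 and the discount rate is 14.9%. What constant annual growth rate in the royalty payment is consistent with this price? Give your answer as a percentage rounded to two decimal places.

P = D₁/(r−g) ⇒ g = r − D₁/P = 0.149 − €7,910.00/€89,006.26 = 0.060130

6.01%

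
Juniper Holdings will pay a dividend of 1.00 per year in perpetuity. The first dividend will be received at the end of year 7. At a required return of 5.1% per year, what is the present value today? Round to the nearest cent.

14.55

Value at end of year 6: C / r = 1.00 / 0.051 = 19.6078
Discount to today: PV = 19.6078 / (1 + 0.051)^6 = 19.6078 / 1.347772 = 14.55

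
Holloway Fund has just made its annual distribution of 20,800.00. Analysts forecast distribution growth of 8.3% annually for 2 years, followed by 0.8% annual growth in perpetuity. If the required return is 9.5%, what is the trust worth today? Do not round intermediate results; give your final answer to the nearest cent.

276658.67

D_1 = 22526.40000
D_2 = 24396.09120
Terminal value at year 2: TV = D_2×(1+g_2)/(r−g_2) = 24591.25993/0.087 = 282658.16011
P_0 = D_1/(1+r)^1 + D_2/(1+r)^2 + TV/(1+r)^2
    = 20572.05479 + 20346.60762 + 235740.00551 = 276658.66793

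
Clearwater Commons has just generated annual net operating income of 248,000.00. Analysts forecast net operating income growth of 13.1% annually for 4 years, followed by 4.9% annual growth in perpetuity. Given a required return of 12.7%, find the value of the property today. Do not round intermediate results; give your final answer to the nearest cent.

D_1 = 280488.00000
D_2 = 317231.92800
D_3 = 358789.31057
D_4 = 405790.71025
Terminal value at year 4: TV = D_4×(1+g_2)/(r−g_2) = 425674.45505/0.078 = 5457364.80839
P_0 = D_1/(1+r)^1 + D_2/(1+r)^2 + D_3/(1+r)^3 + D_4/(1+r)^4 + TV/(1+r)^4
    = 248880.21295 + 249763.55000 + 250650.02223 + 251539.64076 + 3382885.68155 = 4383719.10750

4383719.11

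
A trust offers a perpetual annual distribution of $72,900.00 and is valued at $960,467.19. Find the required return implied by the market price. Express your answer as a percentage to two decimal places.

7.59%

P = C/r ⇒ r = C/P = $72,900.00/$960,467.19 = 0.075901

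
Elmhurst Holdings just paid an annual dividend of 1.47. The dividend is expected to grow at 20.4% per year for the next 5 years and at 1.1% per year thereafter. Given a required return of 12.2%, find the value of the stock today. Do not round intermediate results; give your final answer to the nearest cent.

D_1 = 1.76988
D_2 = 2.13094
D_3 = 2.56565
D_4 = 3.08904
D_5 = 3.71920
Terminal value at year 5: TV = D_5×(1+g_2)/(r−g_2) = 3.76011/0.111 = 33.87489
P_0 = D_1/(1+r)^1 + D_2/(1+r)^2 + D_3/(1+r)^3 + D_4/(1+r)^4 + D_5/(1+r)^5 + TV/(1+r)^5
    = 1.57743 + 1.69272 + 1.81643 + 1.94918 + 2.09163 + 19.05082 = 28.17821

28.18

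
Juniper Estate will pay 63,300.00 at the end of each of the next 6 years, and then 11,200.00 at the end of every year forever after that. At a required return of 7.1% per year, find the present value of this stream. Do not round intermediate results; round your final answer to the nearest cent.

405318.40

PV of 6-year annuity: 63,300.00 × [1 − (1+0.071)^−6] / 0.071 = 300792.75836
Perpetuity value at year 6: 11,200.00 / 0.071 = 157746.47887
PV of perpetuity: 157746.47887 / (1+0.071)^6 = 104525.64327
Total PV = 300792.75836 + 104525.64327 = 405318.40163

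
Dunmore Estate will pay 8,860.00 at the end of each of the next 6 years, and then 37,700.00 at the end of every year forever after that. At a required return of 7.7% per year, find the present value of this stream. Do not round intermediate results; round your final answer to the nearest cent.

PV of 6-year annuity: 8,860.00 × [1 − (1+0.077)^−6] / 0.077 = 41334.16379
Perpetuity value at year 6: 37,700.00 / 0.077 = 489610.38961
PV of perpetuity: 489610.38961 / (1+0.077)^6 = 313730.25699
Total PV = 41334.16379 + 313730.25699 = 355064.42078

355064.42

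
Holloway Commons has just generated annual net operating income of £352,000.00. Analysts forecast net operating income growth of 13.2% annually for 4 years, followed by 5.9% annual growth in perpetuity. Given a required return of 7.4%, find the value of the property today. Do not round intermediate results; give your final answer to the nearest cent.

£32278792.32

D_1 = 398464.00000
D_2 = 451061.24800
D_3 = 510601.33274
D_4 = 578000.70866
Terminal value at year 4: TV = D_4×(1+g_2)/(r−g_2) = 612102.75047/0.015 = 40806850.03119
P_0 = D_1/(1+r)^1 + D_2/(1+r)^2 + D_3/(1+r)^3 + D_4/(1+r)^4 + TV/(1+r)^4
    = 371009.31099 + 391045.19557 + 412163.09253 + 434421.43459 + 30670153.28187 = 32278792.31555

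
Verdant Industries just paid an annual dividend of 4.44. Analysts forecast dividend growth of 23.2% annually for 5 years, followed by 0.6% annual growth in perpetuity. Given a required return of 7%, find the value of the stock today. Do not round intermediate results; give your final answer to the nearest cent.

D_1 = 5.47008
D_2 = 6.73914
D_3 = 8.30262
D_4 = 10.22883
D_5 = 12.60191
Terminal value at year 5: TV = D_5×(1+g_2)/(r−g_2) = 12.67753/0.064 = 198.08633
P_0 = D_1/(1+r)^1 + D_2/(1+r)^2 + D_3/(1+r)^3 + D_4/(1+r)^4 + D_5/(1+r)^5 + TV/(1+r)^5
    = 5.11222 + 5.88622 + 6.77741 + 7.80352 + 8.98499 + 141.23282 = 175.79719

175.80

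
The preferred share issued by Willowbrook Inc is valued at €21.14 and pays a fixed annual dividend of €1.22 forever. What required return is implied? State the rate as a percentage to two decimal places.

5.77%

P = C/r ⇒ r = C/P = €1.22/€21.14 = 0.057711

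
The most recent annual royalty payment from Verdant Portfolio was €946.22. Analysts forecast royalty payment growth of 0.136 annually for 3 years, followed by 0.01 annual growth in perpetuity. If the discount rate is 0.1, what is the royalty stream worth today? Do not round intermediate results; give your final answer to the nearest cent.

D_1 = 1074.90592
D_2 = 1221.09313
D_3 = 1387.16179
Terminal value at year 3: TV = D_3×(1+g_2)/(r−g_2) = 1401.03341/0.09 = 15567.03787
P_0 = D_1/(1+r)^1 + D_2/(1+r)^2 + D_3/(1+r)^3 + TV/(1+r)^3
    = 977.18720 + 1009.16787 + 1042.19518 + 11695.74596 = 14724.29621

€14724.30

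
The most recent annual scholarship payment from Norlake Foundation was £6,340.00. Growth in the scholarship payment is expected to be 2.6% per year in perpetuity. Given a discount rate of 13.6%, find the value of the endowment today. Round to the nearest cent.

D₁ = D₀ × (1 + g) = £6,340.00 × 1.026 = £6,504.8400
Growing perpetuity: P = D₁ / (r − g) = £6,504.8400 / (0.136 − 0.026) = £59,134.91

£59134.91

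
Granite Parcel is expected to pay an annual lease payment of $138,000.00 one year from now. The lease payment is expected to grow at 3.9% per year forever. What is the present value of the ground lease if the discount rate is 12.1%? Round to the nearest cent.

$1682926.83

Growing perpetuity: P = D₁ / (r − g) = $138,000.0000 / (0.121 − 0.039) = $1,682,926.83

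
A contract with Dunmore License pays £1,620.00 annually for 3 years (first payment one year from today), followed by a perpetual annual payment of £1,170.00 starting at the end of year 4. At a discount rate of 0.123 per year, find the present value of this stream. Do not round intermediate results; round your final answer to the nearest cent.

PV of 3-year annuity: £1,620.00 × [1 − (1+0.123)^−3] / 0.123 = 3870.99540
Perpetuity value at year 3: £1,170.00 / 0.123 = 9512.19512
PV of perpetuity: 9512.19512 / (1+0.123)^3 = 6716.47622
Total PV = 3870.99540 + 6716.47622 = 10587.47162

£10587.47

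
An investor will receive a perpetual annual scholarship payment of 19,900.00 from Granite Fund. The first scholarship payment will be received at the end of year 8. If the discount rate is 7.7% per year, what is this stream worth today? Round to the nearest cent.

Value at end of year 7: C / r = 19,900.00 / 0.077 = 258,441.5584
Discount to today: PV = 258,441.5584 / (1 + 0.077)^7 = 258,441.5584 / 1.680776 = 153,763.21

153763.21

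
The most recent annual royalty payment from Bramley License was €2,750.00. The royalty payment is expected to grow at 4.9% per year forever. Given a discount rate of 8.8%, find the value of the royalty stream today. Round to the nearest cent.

€73967.95

D₁ = D₀ × (1 + g) = €2,750.00 × 1.049 = €2,884.7500
Growing perpetuity: P = D₁ / (r − g) = €2,884.7500 / (0.088 − 0.049) = €73,967.95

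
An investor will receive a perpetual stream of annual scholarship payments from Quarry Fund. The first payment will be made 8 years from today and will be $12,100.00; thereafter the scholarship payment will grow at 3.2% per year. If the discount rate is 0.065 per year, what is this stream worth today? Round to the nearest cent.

$235952.28

Value at end of year 7: C₁ / (r − g) = $12,100.00 / (0.065 − 0.032) = $366,666.6667
Discount to today: PV = $366,666.6667 / (1 + 0.065)^7 = $366,666.6667 / 1.553987 = $235,952.28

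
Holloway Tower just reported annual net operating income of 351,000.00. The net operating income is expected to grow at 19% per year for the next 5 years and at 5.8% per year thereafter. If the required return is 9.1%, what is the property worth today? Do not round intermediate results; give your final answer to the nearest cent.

D_1 = 417690.00000
D_2 = 497051.10000
D_3 = 591490.80900
D_4 = 703874.06271
D_5 = 837610.13462
Terminal value at year 5: TV = D_5×(1+g_2)/(r−g_2) = 886191.52243/0.033 = 26854288.55858
P_0 = D_1/(1+r)^1 + D_2/(1+r)^2 + D_3/(1+r)^3 + D_4/(1+r)^4 + D_5/(1+r)^5 + TV/(1+r)^5
    = 382850.59578 + 417591.39228 + 455484.65336 + 496816.44134 + 541898.77653 + 17373603.19906 = 19668245.05836

19668245.06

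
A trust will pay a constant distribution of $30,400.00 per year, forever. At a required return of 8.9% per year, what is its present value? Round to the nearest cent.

$341573.03

Level perpetuity: PV = C / r = $30,400.00 / 0.089 = $341,573.03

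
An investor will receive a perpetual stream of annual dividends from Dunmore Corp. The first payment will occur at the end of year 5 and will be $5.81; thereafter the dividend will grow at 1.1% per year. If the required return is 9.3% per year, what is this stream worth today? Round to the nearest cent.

Value at end of year 4: C₁ / (r − g) = $5.81 / (0.093 − 0.011) = $70.8537
Discount to today: PV = $70.8537 / (1 + 0.093)^4 = $70.8537 / 1.427186 = $49.65

$49.65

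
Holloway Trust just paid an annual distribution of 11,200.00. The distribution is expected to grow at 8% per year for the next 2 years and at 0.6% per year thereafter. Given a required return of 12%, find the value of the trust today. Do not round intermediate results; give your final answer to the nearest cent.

113115.79

D_1 = 12096.00000
D_2 = 13063.68000
Terminal value at year 2: TV = D_2×(1+g_2)/(r−g_2) = 13142.06208/0.114 = 115281.24632
P_0 = D_1/(1+r)^1 + D_2/(1+r)^2 + TV/(1+r)^2
    = 10800.00000 + 10414.28571 + 91901.50376 = 113115.78947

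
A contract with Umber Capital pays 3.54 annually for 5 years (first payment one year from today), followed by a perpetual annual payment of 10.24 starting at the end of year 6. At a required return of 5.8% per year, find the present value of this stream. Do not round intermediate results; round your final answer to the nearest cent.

148.17

PV of 5-year annuity: 3.54 × [1 − (1+0.058)^−5] / 0.058 = 14.99325
Perpetuity value at year 5: 10.24 / 0.058 = 176.55172
PV of perpetuity: 176.55172 / (1+0.058)^5 = 133.18141
Total PV = 14.99325 + 133.18141 = 148.17467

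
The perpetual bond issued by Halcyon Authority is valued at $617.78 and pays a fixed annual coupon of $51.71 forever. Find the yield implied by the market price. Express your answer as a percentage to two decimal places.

P = C/r ⇒ r = C/P = $51.71/$617.78 = 0.083703

8.37%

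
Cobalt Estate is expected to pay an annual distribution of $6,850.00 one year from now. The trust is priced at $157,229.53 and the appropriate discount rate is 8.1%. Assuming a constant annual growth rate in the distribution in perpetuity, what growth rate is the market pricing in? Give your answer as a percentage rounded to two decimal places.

3.74%

P = D₁/(r−g) ⇒ g = r − D₁/P = 0.081 − $6,850.00/$157,229.53 = 0.037433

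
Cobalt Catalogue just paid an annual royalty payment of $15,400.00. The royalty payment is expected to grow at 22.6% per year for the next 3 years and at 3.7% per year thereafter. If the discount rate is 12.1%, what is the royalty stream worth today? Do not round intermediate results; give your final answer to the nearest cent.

$304107.28

D_1 = 18880.40000
D_2 = 23147.37040
D_3 = 28378.67611
Terminal value at year 3: TV = D_3×(1+g_2)/(r−g_2) = 29428.68713/0.084 = 350341.51341
P_0 = D_1/(1+r)^1 + D_2/(1+r)^2 + D_3/(1+r)^3 + TV/(1+r)^3
    = 16842.46209 + 18420.03436 + 20145.37210 + 248699.41513 = 304107.28368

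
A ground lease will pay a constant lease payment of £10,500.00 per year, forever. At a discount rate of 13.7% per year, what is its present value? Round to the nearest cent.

Level perpetuity: PV = C / r = £10,500.00 / 0.137 = £76,642.34

£76642.34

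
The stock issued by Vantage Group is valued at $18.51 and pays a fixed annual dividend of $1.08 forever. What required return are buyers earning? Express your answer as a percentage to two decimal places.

5.83%

P = C/r ⇒ r = C/P = $1.08/$18.51 = 0.058347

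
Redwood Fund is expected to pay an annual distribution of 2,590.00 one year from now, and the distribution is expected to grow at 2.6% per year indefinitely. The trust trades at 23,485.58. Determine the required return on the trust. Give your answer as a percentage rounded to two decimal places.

P = D₁/(r − g) ⇒ r = D₁/P + g = 2,590.0000/23,485.58 + 0.026 = 0.110280 + 0.026 = 0.136280

13.63%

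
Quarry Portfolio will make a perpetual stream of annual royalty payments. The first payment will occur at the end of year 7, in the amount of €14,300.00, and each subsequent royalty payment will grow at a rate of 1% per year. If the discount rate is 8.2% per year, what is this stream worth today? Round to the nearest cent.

Value at end of year 6: C₁ / (r − g) = €14,300.00 / (0.082 − 0.01) = €198,611.1111
Discount to today: PV = €198,611.1111 / (1 + 0.082)^6 = €198,611.1111 / 1.604588 = €123,777.01

€123777.01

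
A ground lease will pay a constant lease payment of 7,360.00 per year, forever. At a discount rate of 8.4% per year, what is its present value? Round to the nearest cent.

Level perpetuity: PV = C / r = 7,360.00 / 0.084 = 87,619.05

87619.05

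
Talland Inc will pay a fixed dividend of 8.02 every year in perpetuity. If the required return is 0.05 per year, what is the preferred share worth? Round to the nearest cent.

160.40

Level perpetuity: PV = C / r = 8.02 / 0.05 = 160.40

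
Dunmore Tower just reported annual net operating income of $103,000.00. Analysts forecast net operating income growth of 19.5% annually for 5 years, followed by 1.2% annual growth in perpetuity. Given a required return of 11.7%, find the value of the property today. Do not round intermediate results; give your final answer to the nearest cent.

$2024713.29

D_1 = 123085.00000
D_2 = 147086.57500
D_3 = 175768.45712
D_4 = 210043.30626
D_5 = 251001.75099
Terminal value at year 5: TV = D_5×(1+g_2)/(r−g_2) = 254013.77200/0.105 = 2419178.78093
P_0 = D_1/(1+r)^1 + D_2/(1+r)^2 + D_3/(1+r)^3 + D_4/(1+r)^4 + D_5/(1+r)^5 + TV/(1+r)^5
    = 110192.47986 + 117887.20987 + 126119.26213 + 134926.15778 + 144348.03810 + 1391240.13859 = 2024713.28633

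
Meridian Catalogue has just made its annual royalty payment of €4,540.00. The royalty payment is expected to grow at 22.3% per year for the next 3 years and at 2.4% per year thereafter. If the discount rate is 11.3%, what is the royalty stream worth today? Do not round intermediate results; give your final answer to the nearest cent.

D_1 = 5552.42000
D_2 = 6790.60966
D_3 = 8304.91561
Terminal value at year 3: TV = D_3×(1+g_2)/(r−g_2) = 8504.23359/0.089 = 95553.18639
P_0 = D_1/(1+r)^1 + D_2/(1+r)^2 + D_3/(1+r)^3 + TV/(1+r)^3
    = 4988.69721 + 5481.74007 + 6023.51132 + 69304.22015 = 85798.16875

€85798.17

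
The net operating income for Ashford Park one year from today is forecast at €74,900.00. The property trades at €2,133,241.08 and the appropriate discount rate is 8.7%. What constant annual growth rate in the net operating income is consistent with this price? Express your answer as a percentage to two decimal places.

5.19%

P = D₁/(r−g) ⇒ g = r − D₁/P = 0.087 − €74,900.00/€2,133,241.08 = 0.051889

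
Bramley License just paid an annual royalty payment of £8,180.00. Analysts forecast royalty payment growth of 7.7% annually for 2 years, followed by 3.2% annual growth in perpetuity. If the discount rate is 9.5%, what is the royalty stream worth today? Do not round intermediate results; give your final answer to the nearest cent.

D_1 = 8809.86000
D_2 = 9488.21922
Terminal value at year 2: TV = D_2×(1+g_2)/(r−g_2) = 9791.84224/0.063 = 155426.06722
P_0 = D_1/(1+r)^1 + D_2/(1+r)^2 + TV/(1+r)^2
    = 8045.53425 + 7913.27889 + 129627.04466 = 145585.85780

£145585.86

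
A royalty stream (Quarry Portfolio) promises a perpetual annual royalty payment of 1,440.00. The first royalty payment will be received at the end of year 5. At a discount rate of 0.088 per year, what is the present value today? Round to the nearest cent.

Value at end of year 4: C / r = 1,440.00 / 0.088 = 16,363.6364
Discount to today: PV = 16,363.6364 / (1 + 0.088)^4 = 16,363.6364 / 1.401250 = 11,677.89

11677.89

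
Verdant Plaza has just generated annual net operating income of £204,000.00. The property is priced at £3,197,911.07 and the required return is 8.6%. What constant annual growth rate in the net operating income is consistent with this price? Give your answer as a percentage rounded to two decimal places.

2.09%

P = D₀(1+g)/(r−g) ⇒ P(r−g) = D₀(1+g) ⇒ g(P+D₀) = P·r − D₀
g = (P·r − D₀)/(P + D₀) = (£3,197,911.07×0.086 − £204,000.00) / (£3,197,911.07 + £204,000.00) = 0.020877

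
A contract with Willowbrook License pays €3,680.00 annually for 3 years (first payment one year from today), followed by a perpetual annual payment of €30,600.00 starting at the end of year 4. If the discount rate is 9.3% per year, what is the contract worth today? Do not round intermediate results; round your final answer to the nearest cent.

PV of 3-year annuity: €3,680.00 × [1 − (1+0.093)^−3] / 0.093 = 9265.58357
Perpetuity value at year 3: €30,600.00 / 0.093 = 329032.25806
PV of perpetuity: 329032.25806 / (1+0.093)^3 = 251986.91642
Total PV = 9265.58357 + 251986.91642 = 261252.49999

€261252.50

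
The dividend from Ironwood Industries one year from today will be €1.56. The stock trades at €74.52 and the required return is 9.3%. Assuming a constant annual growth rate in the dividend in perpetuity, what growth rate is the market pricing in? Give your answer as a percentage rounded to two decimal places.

P = D₁/(r−g) ⇒ g = r − D₁/P = 0.093 − €1.56/€74.52 = 0.072066

7.21%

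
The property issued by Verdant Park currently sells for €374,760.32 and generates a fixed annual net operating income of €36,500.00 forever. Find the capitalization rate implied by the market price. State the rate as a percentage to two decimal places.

9.74%

P = C/r ⇒ r = C/P = €36,500.00/€374,760.32 = 0.097396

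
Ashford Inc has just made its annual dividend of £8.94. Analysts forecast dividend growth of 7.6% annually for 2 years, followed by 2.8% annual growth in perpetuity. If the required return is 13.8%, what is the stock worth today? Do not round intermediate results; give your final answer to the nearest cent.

£91.14

D_1 = 9.61944
D_2 = 10.35052
Terminal value at year 2: TV = D_2×(1+g_2)/(r−g_2) = 10.64033/0.11 = 96.73029
P_0 = D_1/(1+r)^1 + D_2/(1+r)^2 + TV/(1+r)^2
    = 8.45293 + 7.99241 + 74.69267 = 91.13801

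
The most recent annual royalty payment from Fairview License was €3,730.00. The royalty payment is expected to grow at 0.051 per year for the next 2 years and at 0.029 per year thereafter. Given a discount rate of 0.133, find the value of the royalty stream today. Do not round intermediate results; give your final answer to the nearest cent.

€38426.45

D_1 = 3920.23000
D_2 = 4120.16173
Terminal value at year 2: TV = D_2×(1+g_2)/(r−g_2) = 4239.64642/0.104 = 40765.83096
P_0 = D_1/(1+r)^1 + D_2/(1+r)^2 + TV/(1+r)^2
    = 3460.04413 + 3209.62611 + 31756.78140 = 38426.45164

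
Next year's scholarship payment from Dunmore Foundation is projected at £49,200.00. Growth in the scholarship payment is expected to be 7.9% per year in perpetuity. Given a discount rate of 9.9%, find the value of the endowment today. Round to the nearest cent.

£2460000.00

Growing perpetuity: P = D₁ / (r − g) = £49,200.0000 / (0.099 − 0.079) = £2,460,000.00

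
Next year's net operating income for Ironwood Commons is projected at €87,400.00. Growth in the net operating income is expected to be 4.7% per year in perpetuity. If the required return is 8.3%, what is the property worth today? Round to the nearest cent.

Growing perpetuity: P = D₁ / (r − g) = €87,400.0000 / (0.083 − 0.047) = €2,427,777.78

€2427777.78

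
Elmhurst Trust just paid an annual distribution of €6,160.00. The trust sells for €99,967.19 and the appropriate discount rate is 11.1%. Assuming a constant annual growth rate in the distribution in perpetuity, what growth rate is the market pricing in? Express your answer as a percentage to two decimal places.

P = D₀(1+g)/(r−g) ⇒ P(r−g) = D₀(1+g) ⇒ g(P+D₀) = P·r − D₀
g = (P·r − D₀)/(P + D₀) = (€99,967.19×0.111 − €6,160.00) / (€99,967.19 + €6,160.00) = 0.046514

4.65%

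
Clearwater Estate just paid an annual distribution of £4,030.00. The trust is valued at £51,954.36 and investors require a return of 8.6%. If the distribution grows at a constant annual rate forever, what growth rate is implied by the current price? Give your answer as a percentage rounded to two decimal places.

0.78%

P = D₀(1+g)/(r−g) ⇒ P(r−g) = D₀(1+g) ⇒ g(P+D₀) = P·r − D₀
g = (P·r − D₀)/(P + D₀) = (£51,954.36×0.086 − £4,030.00) / (£51,954.36 + £4,030.00) = 0.007825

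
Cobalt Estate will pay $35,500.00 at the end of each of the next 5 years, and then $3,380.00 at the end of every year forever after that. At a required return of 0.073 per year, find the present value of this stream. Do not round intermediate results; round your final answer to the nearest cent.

PV of 5-year annuity: $35,500.00 × [1 − (1+0.073)^−5] / 0.073 = 144395.24316
Perpetuity value at year 5: $3,380.00 / 0.073 = 46301.36986
PV of perpetuity: 46301.36986 / (1+0.073)^5 = 32553.31573
Total PV = 144395.24316 + 32553.31573 = 176948.55888

$176948.56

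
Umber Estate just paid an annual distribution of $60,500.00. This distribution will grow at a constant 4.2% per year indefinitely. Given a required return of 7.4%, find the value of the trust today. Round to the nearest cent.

D₁ = D₀ × (1 + g) = $60,500.00 × 1.042 = $63,041.0000
Growing perpetuity: P = D₁ / (r − g) = $63,041.0000 / (0.074 − 0.042) = $1,970,031.25

$1970031.25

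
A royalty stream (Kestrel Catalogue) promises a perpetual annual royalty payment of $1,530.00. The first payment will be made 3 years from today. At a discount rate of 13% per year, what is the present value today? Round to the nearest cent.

$9217.03

Value at end of year 2: C / r = $1,530.00 / 0.13 = $11,769.2308
Discount to today: PV = $11,769.2308 / (1 + 0.13)^2 = $11,769.2308 / 1.276900 = $9,217.03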